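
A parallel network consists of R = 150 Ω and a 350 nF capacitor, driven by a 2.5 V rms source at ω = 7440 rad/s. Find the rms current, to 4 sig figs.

X_C = 1/(ωC) = 384.0 Ω
Parallel: admittances add. Y = 1/R + jωC
Y = (0.006667 + j0.002604) S
|Y| = 0.007157 S → |Z| = 1/|Y| = 139.7 Ω, ∠Z = −∠Y = -21.34°
I = V/|Z| = 2.5/139.7 = 17.89 mA

17.89 mA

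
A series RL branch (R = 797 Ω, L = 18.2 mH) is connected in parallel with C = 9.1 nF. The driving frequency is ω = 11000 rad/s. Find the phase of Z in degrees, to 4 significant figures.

9.446°

X_L = ωL = 200.2 Ω
X_C = 1/(ωC) = 9990 Ω
Branch 1 (R+jX_L): Z₁ = 797.0 + j200.2 Ω, |Z₁| = 821.8 Ω
Branch 2 (−jX_C): Z₂ = −j9990 Ω
Parallel: Z = Z₁Z₂/(Z₁+Z₂), |Z| = 835.8 Ω, ∠Z = 9.446°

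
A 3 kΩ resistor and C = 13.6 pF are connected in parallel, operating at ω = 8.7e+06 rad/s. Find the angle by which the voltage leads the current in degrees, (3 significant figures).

X_C = 1/(ωC) = 8450 Ω
Parallel: admittances add. Y = 1/R + jωC
Y = (0.000333 + j0.000118) S
|Y| = 0.000354 S → |Z| = 1/|Y| = 2830 Ω, ∠Z = −∠Y = -19.5°

-19.5°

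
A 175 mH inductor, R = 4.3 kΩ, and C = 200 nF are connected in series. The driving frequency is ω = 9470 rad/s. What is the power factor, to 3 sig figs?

0.967

X_L = ωL = 1660 Ω
X_C = 1/(ωC) = 528 Ω
Net reactance X = X_L − X_C = 1130 Ω
Z = 4300 + j1130 Ω
|Z| = √(4300² + 1130²) = 4450 Ω
∠Z = arctan(1130/4300) = 14.7°
cos φ = cos(14.7°) = 0.967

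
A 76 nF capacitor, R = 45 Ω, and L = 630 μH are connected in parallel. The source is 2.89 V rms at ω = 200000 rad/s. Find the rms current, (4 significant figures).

67.57 mA

X_L = ωL = 126.0 Ω
X_C = 1/(ωC) = 65.79 Ω
Parallel: admittances add. Y = 1/R + 1/(jωL) + jωC
Y = (0.02222 + j0.007263) S
|Y| = 0.02338 S → |Z| = 1/|Y| = 42.77 Ω, ∠Z = −∠Y = -18.10°
I = V/|Z| = 2.89/42.77 = 67.57 mA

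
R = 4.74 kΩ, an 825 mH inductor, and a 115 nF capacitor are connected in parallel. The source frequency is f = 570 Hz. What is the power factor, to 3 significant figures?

ω = 2πf = 3581 rad/s
X_L = ωL = 2950 Ω
X_C = 1/(ωC) = 2430 Ω
Parallel: admittances add. Y = 1/R + 1/(jωL) + jωC
Y = (0.000211 + j7.34e-05) S
|Y| = 0.000223 S → |Z| = 1/|Y| = 4480 Ω, ∠Z = −∠Y = -19.2°
cos φ = cos(-19.2°) = 0.944

0.944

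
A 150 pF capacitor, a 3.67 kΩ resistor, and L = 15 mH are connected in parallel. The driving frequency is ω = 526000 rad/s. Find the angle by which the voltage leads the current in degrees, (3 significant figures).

X_L = ωL = 7890 Ω
X_C = 1/(ωC) = 12700 Ω
Parallel: admittances add. Y = 1/R + 1/(jωL) + jωC
Y = (0.000272 − j4.78e-05) S
|Y| = 0.000277 S → |Z| = 1/|Y| = 3610 Ω, ∠Z = −∠Y = 9.96°

9.96°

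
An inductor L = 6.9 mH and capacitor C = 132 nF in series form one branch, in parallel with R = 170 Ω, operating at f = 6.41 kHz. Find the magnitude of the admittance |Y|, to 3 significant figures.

ω = 2πf = 40280 rad/s
X_L = ωL = 278 Ω
X_C = 1/(ωC) = 188 Ω
Branch 1: Z₁ = R = 170 Ω
Branch 2 (series LC): Z₂ = j(X_L − X_C) = j89.8 Ω
Parallel: Z = Z₁Z₂/(Z₁+Z₂), |Z| = 79.4 Ω, ∠Z = 62.2°
|Y| = 1/|Z| = 12.6 mS

12.6 mS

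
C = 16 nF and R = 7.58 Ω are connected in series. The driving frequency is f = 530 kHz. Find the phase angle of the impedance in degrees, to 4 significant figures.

-68.01°

ω = 2πf = 3.33e+06 rad/s
X_C = 1/(ωC) = 18.77 Ω
Z = 7.580 − j18.77 Ω
|Z| = √(7.580² + 18.77²) = 20.24 Ω
∠Z = arctan(-18.77/7.580) = -68.01°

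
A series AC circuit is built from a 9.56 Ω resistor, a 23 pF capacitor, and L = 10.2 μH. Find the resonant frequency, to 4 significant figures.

10.39 MHz

ω₀ = 1/√(LC) = 1/√(1.02e-05 × 2.3e-11) = 6.529e+07 rad/s
f₀ = ω₀/(2π) = 10.39 MHz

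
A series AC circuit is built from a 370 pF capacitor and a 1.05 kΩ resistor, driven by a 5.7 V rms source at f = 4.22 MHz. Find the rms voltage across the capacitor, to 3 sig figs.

0.551 V

ω = 2πf = 2.652e+07 rad/s
X_C = 1/(ωC) = 102 Ω
Z = 1050 − j102 Ω
|Z| = √(1050² + 102²) = 1050 Ω
I = V/|Z| = 5.40 mA
V_C = I·|Z_C| = 0.00540 × 102 = 0.551 V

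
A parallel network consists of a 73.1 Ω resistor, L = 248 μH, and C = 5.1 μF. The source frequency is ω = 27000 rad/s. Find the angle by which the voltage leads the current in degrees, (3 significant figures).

X_L = ωL = 6.70 Ω
X_C = 1/(ωC) = 7.26 Ω
Parallel: admittances add. Y = 1/R + 1/(jωL) + jωC
Y = (0.0137 − j0.0116) S
|Y| = 0.0180 S → |Z| = 1/|Y| = 55.7 Ω, ∠Z = −∠Y = 40.4°

40.4°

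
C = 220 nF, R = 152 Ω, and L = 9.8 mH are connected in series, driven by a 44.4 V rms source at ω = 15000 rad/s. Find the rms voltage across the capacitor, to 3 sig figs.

X_L = ωL = 147 Ω
X_C = 1/(ωC) = 303 Ω
Net reactance X = X_L − X_C = -156 Ω
Z = 152 − j156 Ω
|Z| = √(152² + 156²) = 218 Ω
I = V/|Z| = 204 mA
V_C = I·|Z_C| = 0.204 × 303 = 61.8 V

61.8 V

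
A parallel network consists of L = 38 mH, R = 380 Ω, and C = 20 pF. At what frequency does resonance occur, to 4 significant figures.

ω₀ = 1/√(LC) = 1/√(0.038 × 2e-11) = 1.147e+06 rad/s
f₀ = ω₀/(2π) = 182.6 kHz

182.6 kHz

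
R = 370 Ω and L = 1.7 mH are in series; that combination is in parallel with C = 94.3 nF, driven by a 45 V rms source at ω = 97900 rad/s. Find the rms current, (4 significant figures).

X_L = ωL = 166.4 Ω
X_C = 1/(ωC) = 108.3 Ω
Branch 1 (R+jX_L): Z₁ = 370.0 + j166.4 Ω, |Z₁| = 405.7 Ω
Branch 2 (−jX_C): Z₂ = −j108.3 Ω
Parallel: Z = Z₁Z₂/(Z₁+Z₂), |Z| = 117.3 Ω, ∠Z = -74.71°
I = V/|Z| = 45/117.3 = 383.5 mA

383.5 mA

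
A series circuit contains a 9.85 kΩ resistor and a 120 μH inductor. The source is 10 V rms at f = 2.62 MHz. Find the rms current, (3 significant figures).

ω = 2πf = 1.646e+07 rad/s
X_L = ωL = 1980 Ω
Z = 9850 + j1980 Ω
|Z| = √(9850² + 1980²) = 10000 Ω
I = V/|Z| = 10/10000 = 995 μA

995 μA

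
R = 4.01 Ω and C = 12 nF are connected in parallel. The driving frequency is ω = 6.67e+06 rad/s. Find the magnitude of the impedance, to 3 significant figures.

X_C = 1/(ωC) = 12.5 Ω
Parallel: admittances add. Y = 1/R + jωC
Y = (0.249 + j0.0800) S
|Y| = 0.262 S → |Z| = 1/|Y| = 3.82 Ω, ∠Z = −∠Y = -17.8°

3.82 Ω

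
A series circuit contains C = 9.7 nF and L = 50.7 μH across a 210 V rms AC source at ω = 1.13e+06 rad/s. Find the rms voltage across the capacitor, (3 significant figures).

X_L = ωL = 57.3 Ω
X_C = 1/(ωC) = 91.2 Ω
Net reactance X = X_L − X_C = -33.9 Ω
Z = − j33.9 Ω
|Z| = √(0² + 33.9²) = 33.9 Ω
I = V/|Z| = 6.19 A
V_C = I·|Z_C| = 6.19 × 91.2 = 564 V

564 V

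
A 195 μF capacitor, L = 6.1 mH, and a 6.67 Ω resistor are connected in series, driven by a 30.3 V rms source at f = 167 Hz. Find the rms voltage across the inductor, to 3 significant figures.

28.4 V

ω = 2πf = 1049 rad/s
X_L = ωL = 6.40 Ω
X_C = 1/(ωC) = 4.89 Ω
Net reactance X = X_L − X_C = 1.51 Ω
Z = 6.67 + j1.51 Ω
|Z| = √(6.67² + 1.51²) = 6.84 Ω
I = V/|Z| = 4.43 A
V_L = I·|Z_L| = 4.43 × 6.40 = 28.4 V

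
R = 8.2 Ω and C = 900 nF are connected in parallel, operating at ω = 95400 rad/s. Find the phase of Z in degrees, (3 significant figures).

-35.1°

X_C = 1/(ωC) = 11.6 Ω
Parallel: admittances add. Y = 1/R + jωC
Y = (0.122 + j0.0859) S
|Y| = 0.149 S → |Z| = 1/|Y| = 6.70 Ω, ∠Z = −∠Y = -35.1°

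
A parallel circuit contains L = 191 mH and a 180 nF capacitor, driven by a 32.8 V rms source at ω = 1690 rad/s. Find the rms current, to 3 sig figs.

X_L = ωL = 323 Ω
X_C = 1/(ωC) = 3290 Ω
Parallel: admittances add. Y = 1/(jωL) + jωC
Y = (0 − j0.00279) S
|Y| = 0.00279 S → |Z| = 1/|Y| = 358 Ω, ∠Z = −∠Y = 90.0°
I = V/|Z| = 32.8/358 = 91.6 mA

91.6 mA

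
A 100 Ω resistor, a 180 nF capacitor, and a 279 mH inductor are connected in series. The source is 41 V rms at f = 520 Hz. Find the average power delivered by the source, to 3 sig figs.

ω = 2πf = 3267 rad/s
X_L = ωL = 912 Ω
X_C = 1/(ωC) = 1700 Ω
Net reactance X = X_L − X_C = -789 Ω
Z = 100 − j789 Ω
|Z| = √(100² + 789²) = 795 Ω
∠Z = arctan(-789/100) = -82.8°
I = V/|Z| = 51.6 mA
P = VI cos φ = 41 × 0.0516 × cos(-82.8°) = 266 mW

266 mW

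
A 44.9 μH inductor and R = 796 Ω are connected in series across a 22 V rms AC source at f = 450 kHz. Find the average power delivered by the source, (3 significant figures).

593 mW

ω = 2πf = 2.827e+06 rad/s
X_L = ωL = 127 Ω
Z = 796 + j127 Ω
|Z| = √(796² + 127²) = 806 Ω
∠Z = arctan(127/796) = 9.06°
I = V/|Z| = 27.3 mA
P = VI cos φ = 22 × 0.0273 × cos(9.06°) = 593 mW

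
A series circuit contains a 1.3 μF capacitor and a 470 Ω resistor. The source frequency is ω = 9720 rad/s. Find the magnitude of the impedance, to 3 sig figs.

477 Ω

X_C = 1/(ωC) = 79.1 Ω
Z = 470 − j79.1 Ω
|Z| = √(470² + 79.1²) = 477 Ω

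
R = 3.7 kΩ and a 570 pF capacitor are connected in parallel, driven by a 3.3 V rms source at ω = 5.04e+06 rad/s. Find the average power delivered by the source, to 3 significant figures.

2.94 mW

X_C = 1/(ωC) = 348 Ω
Parallel: admittances add. Y = 1/R + jωC
Y = (0.000270 + j0.00287) S
|Y| = 0.00289 S → |Z| = 1/|Y| = 347 Ω, ∠Z = −∠Y = -84.6°
I = V/|Z| = 9.52 mA
P = VI cos φ = 3.3 × 0.00952 × cos(-84.6°) = 2.94 mW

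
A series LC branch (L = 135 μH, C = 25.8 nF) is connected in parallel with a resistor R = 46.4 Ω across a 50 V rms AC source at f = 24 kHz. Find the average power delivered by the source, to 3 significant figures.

ω = 2πf = 150800 rad/s
X_L = ωL = 20.4 Ω
X_C = 1/(ωC) = 257 Ω
Branch 1: Z₁ = R = 46.4 Ω
Branch 2 (series LC): Z₂ = j(X_L − X_C) = −j237 Ω
Parallel: Z = Z₁Z₂/(Z₁+Z₂), |Z| = 45.5 Ω, ∠Z = -11.1°
I = V/|Z| = 1.10 A
P = VI cos φ = 50 × 1.10 × cos(-11.1°) = 53.9 W

53.9 W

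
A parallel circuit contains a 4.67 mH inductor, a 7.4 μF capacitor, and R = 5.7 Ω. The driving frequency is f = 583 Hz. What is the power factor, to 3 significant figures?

ω = 2πf = 3663 rad/s
X_L = ωL = 17.1 Ω
X_C = 1/(ωC) = 36.9 Ω
Parallel: admittances add. Y = 1/R + 1/(jωL) + jωC
Y = (0.175 − j0.0313) S
|Y| = 0.178 S → |Z| = 1/|Y| = 5.61 Ω, ∠Z = −∠Y = 10.1°
cos φ = cos(10.1°) = 0.984

0.984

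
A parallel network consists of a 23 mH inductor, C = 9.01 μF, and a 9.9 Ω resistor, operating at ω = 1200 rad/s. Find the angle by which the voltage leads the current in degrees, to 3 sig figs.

14.1°

X_L = ωL = 27.6 Ω
X_C = 1/(ωC) = 92.5 Ω
Parallel: admittances add. Y = 1/R + 1/(jωL) + jωC
Y = (0.101 − j0.0254) S
|Y| = 0.104 S → |Z| = 1/|Y| = 9.60 Ω, ∠Z = −∠Y = 14.1°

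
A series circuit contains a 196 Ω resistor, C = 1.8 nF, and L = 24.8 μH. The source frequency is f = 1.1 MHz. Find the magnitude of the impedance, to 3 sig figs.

216 Ω

ω = 2πf = 6.912e+06 rad/s
X_L = ωL = 171 Ω
X_C = 1/(ωC) = 80.4 Ω
Net reactance X = X_L − X_C = 91.0 Ω
Z = 196 + j91.0 Ω
|Z| = √(196² + 91.0²) = 216 Ω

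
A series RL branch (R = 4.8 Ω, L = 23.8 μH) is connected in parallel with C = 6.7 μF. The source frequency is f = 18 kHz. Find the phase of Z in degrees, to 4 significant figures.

-76.67°

ω = 2πf = 113100 rad/s
X_L = ωL = 2.692 Ω
X_C = 1/(ωC) = 1.320 Ω
Branch 1 (R+jX_L): Z₁ = 4.800 + j2.692 Ω, |Z₁| = 5.503 Ω
Branch 2 (−jX_C): Z₂ = −j1.320 Ω
Parallel: Z = Z₁Z₂/(Z₁+Z₂), |Z| = 1.455 Ω, ∠Z = -76.67°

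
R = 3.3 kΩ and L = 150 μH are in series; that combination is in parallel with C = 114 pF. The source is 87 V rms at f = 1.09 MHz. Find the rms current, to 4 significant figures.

ω = 2πf = 6.849e+06 rad/s
X_L = ωL = 1027 Ω
X_C = 1/(ωC) = 1281 Ω
Branch 1 (R+jX_L): Z₁ = 3300 + j1027 Ω, |Z₁| = 3456 Ω
Branch 2 (−jX_C): Z₂ = −j1281 Ω
Parallel: Z = Z₁Z₂/(Z₁+Z₂), |Z| = 1338 Ω, ∠Z = -68.32°
I = V/|Z| = 87/1338 = 65.05 mA

65.05 mA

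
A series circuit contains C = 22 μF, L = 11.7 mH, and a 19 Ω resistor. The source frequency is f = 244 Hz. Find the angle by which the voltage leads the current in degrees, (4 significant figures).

ω = 2πf = 1533 rad/s
X_L = ωL = 17.94 Ω
X_C = 1/(ωC) = 29.65 Ω
Net reactance X = X_L − X_C = -11.71 Ω
Z = 19.00 − j11.71 Ω
|Z| = √(19.00² + 11.71²) = 22.32 Ω
∠Z = arctan(-11.71/19.00) = -31.65°

-31.65°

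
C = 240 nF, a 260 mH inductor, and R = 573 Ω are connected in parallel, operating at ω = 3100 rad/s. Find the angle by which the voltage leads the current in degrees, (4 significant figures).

X_L = ωL = 806.0 Ω
X_C = 1/(ωC) = 1344 Ω
Parallel: admittances add. Y = 1/R + 1/(jωL) + jωC
Y = (0.001745 − j0.0004967) S
|Y| = 0.001815 S → |Z| = 1/|Y| = 551.1 Ω, ∠Z = −∠Y = 15.89°

15.89°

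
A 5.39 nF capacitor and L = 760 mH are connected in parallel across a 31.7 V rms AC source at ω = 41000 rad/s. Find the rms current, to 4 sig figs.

X_L = ωL = 31160 Ω
X_C = 1/(ωC) = 4525 Ω
Parallel: admittances add. Y = 1/(jωL) + jωC
Y = (0 + j0.0001889) S
|Y| = 0.0001889 S → |Z| = 1/|Y| = 5294 Ω, ∠Z = −∠Y = -90.00°
I = V/|Z| = 31.7/5294 = 5.988 mA

5.988 mA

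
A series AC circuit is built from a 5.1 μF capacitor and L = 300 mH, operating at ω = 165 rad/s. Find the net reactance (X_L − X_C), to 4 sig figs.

X_L = ωL = 49.50 Ω
X_C = 1/(ωC) = 1188 Ω
X = 49.50 − 1188 = -1139 Ω

-1139 Ω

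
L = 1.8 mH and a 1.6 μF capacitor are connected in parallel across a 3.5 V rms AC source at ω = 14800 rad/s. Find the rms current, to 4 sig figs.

48.50 mA

X_L = ωL = 26.64 Ω
X_C = 1/(ωC) = 42.23 Ω
Parallel: admittances add. Y = 1/(jωL) + jωC
Y = (0 − j0.01386) S
|Y| = 0.01386 S → |Z| = 1/|Y| = 72.16 Ω, ∠Z = −∠Y = 90.00°
I = V/|Z| = 3.5/72.16 = 48.50 mA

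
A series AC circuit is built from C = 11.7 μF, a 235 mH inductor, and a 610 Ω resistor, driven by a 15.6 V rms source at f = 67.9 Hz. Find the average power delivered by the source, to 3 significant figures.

ω = 2πf = 426.6 rad/s
X_L = ωL = 100 Ω
X_C = 1/(ωC) = 200 Ω
Net reactance X = X_L − X_C = -100 Ω
Z = 610 − j100 Ω
|Z| = √(610² + 100²) = 618 Ω
∠Z = arctan(-100/610) = -9.32°
I = V/|Z| = 25.2 mA
P = VI cos φ = 15.6 × 0.0252 × cos(-9.32°) = 388 mW

388 mW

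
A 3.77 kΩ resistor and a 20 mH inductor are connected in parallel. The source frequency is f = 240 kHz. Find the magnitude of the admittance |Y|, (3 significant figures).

ω = 2πf = 1.508e+06 rad/s
X_L = ωL = 30200 Ω
Parallel: admittances add. Y = 1/R + 1/(jωL)
Y = (0.000265 − j3.32e-05) S
|Y| = 0.000267 S → |Z| = 1/|Y| = 3740 Ω, ∠Z = −∠Y = 7.13°

267 μS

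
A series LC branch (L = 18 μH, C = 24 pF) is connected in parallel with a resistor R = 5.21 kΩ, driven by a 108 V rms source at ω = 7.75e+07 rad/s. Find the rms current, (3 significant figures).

128 mA

X_L = ωL = 1400 Ω
X_C = 1/(ωC) = 538 Ω
Branch 1: Z₁ = R = 5210 Ω
Branch 2 (series LC): Z₂ = j(X_L − X_C) = j857 Ω
Parallel: Z = Z₁Z₂/(Z₁+Z₂), |Z| = 846 Ω, ∠Z = 80.7°
I = V/|Z| = 108/846 = 128 mA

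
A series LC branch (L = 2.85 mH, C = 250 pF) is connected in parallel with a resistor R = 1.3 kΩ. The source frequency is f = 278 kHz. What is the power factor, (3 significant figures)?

0.900

ω = 2πf = 1.747e+06 rad/s
X_L = ωL = 4980 Ω
X_C = 1/(ωC) = 2290 Ω
Branch 1: Z₁ = R = 1300 Ω
Branch 2 (series LC): Z₂ = j(X_L − X_C) = j2690 Ω
Parallel: Z = Z₁Z₂/(Z₁+Z₂), |Z| = 1170 Ω, ∠Z = 25.8°
cos φ = cos(25.8°) = 0.900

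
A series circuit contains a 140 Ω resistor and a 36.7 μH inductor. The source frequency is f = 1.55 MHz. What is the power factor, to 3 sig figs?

ω = 2πf = 9.739e+06 rad/s
X_L = ωL = 357 Ω
Z = 140 + j357 Ω
|Z| = √(140² + 357²) = 384 Ω
∠Z = arctan(357/140) = 68.6°
cos φ = cos(68.6°) = 0.365

0.365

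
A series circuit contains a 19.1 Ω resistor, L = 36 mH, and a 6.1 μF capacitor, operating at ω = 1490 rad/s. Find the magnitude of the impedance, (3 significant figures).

X_L = ωL = 53.6 Ω
X_C = 1/(ωC) = 110 Ω
Net reactance X = X_L − X_C = -56.4 Ω
Z = 19.1 − j56.4 Ω
|Z| = √(19.1² + 56.4²) = 59.5 Ω

59.5 Ω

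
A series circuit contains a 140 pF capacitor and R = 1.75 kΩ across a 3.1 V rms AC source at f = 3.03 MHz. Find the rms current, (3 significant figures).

1.73 mA

ω = 2πf = 1.904e+07 rad/s
X_C = 1/(ωC) = 375 Ω
Z = 1750 − j375 Ω
|Z| = √(1750² + 375²) = 1790 Ω
I = V/|Z| = 3.1/1790 = 1.73 mA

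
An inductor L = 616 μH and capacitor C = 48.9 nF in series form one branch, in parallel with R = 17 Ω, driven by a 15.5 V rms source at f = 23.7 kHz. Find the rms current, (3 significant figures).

ω = 2πf = 148900 rad/s
X_L = ωL = 91.7 Ω
X_C = 1/(ωC) = 137 Ω
Branch 1: Z₁ = R = 17.0 Ω
Branch 2 (series LC): Z₂ = j(X_L − X_C) = −j45.6 Ω
Parallel: Z = Z₁Z₂/(Z₁+Z₂), |Z| = 15.9 Ω, ∠Z = -20.4°
I = V/|Z| = 15.5/15.9 = 973 mA

973 mA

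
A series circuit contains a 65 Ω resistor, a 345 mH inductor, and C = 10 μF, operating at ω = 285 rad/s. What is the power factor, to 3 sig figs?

X_L = ωL = 98.3 Ω
X_C = 1/(ωC) = 351 Ω
Net reactance X = X_L − X_C = -253 Ω
Z = 65.0 − j253 Ω
|Z| = √(65.0² + 253²) = 261 Ω
∠Z = arctan(-253/65.0) = -75.6°
cos φ = cos(-75.6°) = 0.249

0.249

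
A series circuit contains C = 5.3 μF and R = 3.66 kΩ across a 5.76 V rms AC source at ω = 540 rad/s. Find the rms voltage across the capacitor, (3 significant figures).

X_C = 1/(ωC) = 349 Ω
Z = 3660 − j349 Ω
|Z| = √(3660² + 349²) = 3680 Ω
I = V/|Z| = 1.57 mA
V_C = I·|Z_C| = 0.00157 × 349 = 0.547 V

0.547 V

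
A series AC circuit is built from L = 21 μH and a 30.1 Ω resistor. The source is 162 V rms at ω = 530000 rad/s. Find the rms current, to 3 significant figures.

X_L = ωL = 11.1 Ω
Z = 30.1 + j11.1 Ω
|Z| = √(30.1² + 11.1²) = 32.1 Ω
I = V/|Z| = 162/32.1 = 5.05 A

5.05 A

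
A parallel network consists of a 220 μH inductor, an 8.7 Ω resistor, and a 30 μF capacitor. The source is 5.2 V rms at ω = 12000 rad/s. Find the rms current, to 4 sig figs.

X_L = ωL = 2.640 Ω
X_C = 1/(ωC) = 2.778 Ω
Parallel: admittances add. Y = 1/R + 1/(jωL) + jωC
Y = (0.1149 − j0.01879) S
|Y| = 0.1165 S → |Z| = 1/|Y| = 8.586 Ω, ∠Z = −∠Y = 9.283°
I = V/|Z| = 5.2/8.586 = 605.6 mA

605.6 mA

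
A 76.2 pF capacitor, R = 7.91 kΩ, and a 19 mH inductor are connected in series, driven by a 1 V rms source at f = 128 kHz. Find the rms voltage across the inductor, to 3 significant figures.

1.92 V

ω = 2πf = 804200 rad/s
X_L = ωL = 15300 Ω
X_C = 1/(ωC) = 16300 Ω
Net reactance X = X_L − X_C = -1040 Ω
Z = 7910 − j1040 Ω
|Z| = √(7910² + 1040²) = 7980 Ω
I = V/|Z| = 125 μA
V_L = I·|Z_L| = 0.000125 × 15300 = 1.92 V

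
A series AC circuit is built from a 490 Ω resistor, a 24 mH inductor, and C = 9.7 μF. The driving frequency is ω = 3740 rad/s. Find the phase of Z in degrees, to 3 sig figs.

7.23°

X_L = ωL = 89.8 Ω
X_C = 1/(ωC) = 27.6 Ω
Net reactance X = X_L − X_C = 62.2 Ω
Z = 490 + j62.2 Ω
|Z| = √(490² + 62.2²) = 494 Ω
∠Z = arctan(62.2/490) = 7.23°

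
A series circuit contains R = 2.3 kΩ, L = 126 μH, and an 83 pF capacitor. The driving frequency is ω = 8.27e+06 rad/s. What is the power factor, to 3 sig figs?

X_L = ωL = 1040 Ω
X_C = 1/(ωC) = 1460 Ω
Net reactance X = X_L − X_C = -415 Ω
Z = 2300 − j415 Ω
|Z| = √(2300² + 415²) = 2340 Ω
∠Z = arctan(-415/2300) = -10.2°
cos φ = cos(-10.2°) = 0.984

0.984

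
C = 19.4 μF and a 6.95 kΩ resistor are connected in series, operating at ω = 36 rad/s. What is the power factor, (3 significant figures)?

X_C = 1/(ωC) = 1430 Ω
Z = 6950 − j1430 Ω
|Z| = √(6950² + 1430²) = 7100 Ω
∠Z = arctan(-1430/6950) = -11.6°
cos φ = cos(-11.6°) = 0.979

0.979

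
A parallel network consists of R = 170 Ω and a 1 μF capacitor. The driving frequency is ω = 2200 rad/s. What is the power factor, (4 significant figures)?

X_C = 1/(ωC) = 454.5 Ω
Parallel: admittances add. Y = 1/R + jωC
Y = (0.005882 + j0.002200) S
|Y| = 0.006280 S → |Z| = 1/|Y| = 159.2 Ω, ∠Z = −∠Y = -20.51°
cos φ = cos(-20.51°) = 0.9366

0.9366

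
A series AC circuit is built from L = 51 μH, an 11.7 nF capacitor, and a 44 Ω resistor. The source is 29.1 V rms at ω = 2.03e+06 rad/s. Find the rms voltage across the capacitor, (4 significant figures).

16.22 V

X_L = ωL = 103.5 Ω
X_C = 1/(ωC) = 42.10 Ω
Net reactance X = X_L − X_C = 61.43 Ω
Z = 44.00 + j61.43 Ω
|Z| = √(44.00² + 61.43²) = 75.56 Ω
I = V/|Z| = 385.1 mA
V_C = I·|Z_C| = 0.3851 × 42.10 = 16.22 V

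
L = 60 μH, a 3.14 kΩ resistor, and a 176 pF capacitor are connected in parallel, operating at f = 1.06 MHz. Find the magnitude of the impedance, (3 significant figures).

ω = 2πf = 6.66e+06 rad/s
X_L = ωL = 400 Ω
X_C = 1/(ωC) = 853 Ω
Parallel: admittances add. Y = 1/R + 1/(jωL) + jωC
Y = (0.000318 − j0.00133) S
|Y| = 0.00137 S → |Z| = 1/|Y| = 731 Ω, ∠Z = −∠Y = 76.5°

731 Ω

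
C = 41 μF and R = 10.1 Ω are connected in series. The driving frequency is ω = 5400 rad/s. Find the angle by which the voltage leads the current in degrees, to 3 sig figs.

X_C = 1/(ωC) = 4.52 Ω
Z = 10.1 − j4.52 Ω
|Z| = √(10.1² + 4.52²) = 11.1 Ω
∠Z = arctan(-4.52/10.1) = -24.1°

-24.1°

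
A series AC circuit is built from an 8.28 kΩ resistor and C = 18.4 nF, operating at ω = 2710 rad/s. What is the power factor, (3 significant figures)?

0.382

X_C = 1/(ωC) = 20100 Ω
Z = 8280 − j20100 Ω
|Z| = √(8280² + 20100²) = 21700 Ω
∠Z = arctan(-20100/8280) = -67.6°
cos φ = cos(-67.6°) = 0.382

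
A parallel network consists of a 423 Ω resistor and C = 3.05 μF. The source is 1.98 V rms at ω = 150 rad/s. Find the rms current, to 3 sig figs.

X_C = 1/(ωC) = 2190 Ω
Parallel: admittances add. Y = 1/R + jωC
Y = (0.00236 + j0.000458) S
|Y| = 0.00241 S → |Z| = 1/|Y| = 415 Ω, ∠Z = −∠Y = -11.0°
I = V/|Z| = 1.98/415 = 4.77 mA

4.77 mA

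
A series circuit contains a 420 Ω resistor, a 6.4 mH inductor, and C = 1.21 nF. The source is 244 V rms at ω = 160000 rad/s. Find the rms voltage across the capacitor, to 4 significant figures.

302.8 V

X_L = ωL = 1024 Ω
X_C = 1/(ωC) = 5165 Ω
Net reactance X = X_L − X_C = -4141 Ω
Z = 420.0 − j4141 Ω
|Z| = √(420.0² + 4141²) = 4163 Ω
I = V/|Z| = 58.62 mA
V_C = I·|Z_C| = 0.05862 × 5165 = 302.8 V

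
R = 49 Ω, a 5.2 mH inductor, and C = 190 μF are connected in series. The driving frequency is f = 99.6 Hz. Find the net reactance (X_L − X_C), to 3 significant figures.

-5.16 Ω

ω = 2πf = 625.8 rad/s
X_L = ωL = 3.25 Ω
X_C = 1/(ωC) = 8.41 Ω
X = 3.25 − 8.41 = -5.16 Ω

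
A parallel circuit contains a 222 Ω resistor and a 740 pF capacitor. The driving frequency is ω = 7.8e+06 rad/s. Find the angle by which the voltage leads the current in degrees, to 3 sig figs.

-52.0°

X_C = 1/(ωC) = 173 Ω
Parallel: admittances add. Y = 1/R + jωC
Y = (0.00450 + j0.00577) S
|Y| = 0.00732 S → |Z| = 1/|Y| = 137 Ω, ∠Z = −∠Y = -52.0°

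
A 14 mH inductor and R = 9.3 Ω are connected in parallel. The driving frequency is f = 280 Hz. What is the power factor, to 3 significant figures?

0.936

ω = 2πf = 1759 rad/s
X_L = ωL = 24.6 Ω
Parallel: admittances add. Y = 1/R + 1/(jωL)
Y = (0.108 − j0.0406) S
|Y| = 0.115 S → |Z| = 1/|Y| = 8.70 Ω, ∠Z = −∠Y = 20.7°
cos φ = cos(20.7°) = 0.936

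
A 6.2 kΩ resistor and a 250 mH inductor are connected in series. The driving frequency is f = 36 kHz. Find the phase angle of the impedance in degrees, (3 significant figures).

ω = 2πf = 226200 rad/s
X_L = ωL = 56500 Ω
Z = 6200 + j56500 Ω
|Z| = √(6200² + 56500²) = 56900 Ω
∠Z = arctan(56500/6200) = 83.7°

83.7°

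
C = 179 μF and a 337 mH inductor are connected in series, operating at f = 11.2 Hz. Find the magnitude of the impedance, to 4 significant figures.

55.67 Ω

ω = 2πf = 70.37 rad/s
X_L = ωL = 23.72 Ω
X_C = 1/(ωC) = 79.39 Ω
Net reactance X = X_L − X_C = -55.67 Ω
Z = − j55.67 Ω
|Z| = √(0² + 55.67²) = 55.67 Ω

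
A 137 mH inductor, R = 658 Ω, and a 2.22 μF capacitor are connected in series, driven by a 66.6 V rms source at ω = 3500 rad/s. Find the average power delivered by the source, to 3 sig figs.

X_L = ωL = 480 Ω
X_C = 1/(ωC) = 129 Ω
Net reactance X = X_L − X_C = 351 Ω
Z = 658 + j351 Ω
|Z| = √(658² + 351²) = 746 Ω
∠Z = arctan(351/658) = 28.1°
I = V/|Z| = 89.3 mA
P = VI cos φ = 66.6 × 0.0893 × cos(28.1°) = 5.25 W

5.25 W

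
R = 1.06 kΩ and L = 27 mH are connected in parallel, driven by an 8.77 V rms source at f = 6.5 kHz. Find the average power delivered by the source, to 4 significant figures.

ω = 2πf = 40840 rad/s
X_L = ωL = 1103 Ω
Parallel: admittances add. Y = 1/R + 1/(jωL)
Y = (0.0009434 − j0.0009069) S
|Y| = 0.001309 S → |Z| = 1/|Y| = 764.2 Ω, ∠Z = −∠Y = 43.87°
I = V/|Z| = 11.48 mA
P = VI cos φ = 8.77 × 0.01148 × cos(43.87°) = 72.56 mW

72.56 mW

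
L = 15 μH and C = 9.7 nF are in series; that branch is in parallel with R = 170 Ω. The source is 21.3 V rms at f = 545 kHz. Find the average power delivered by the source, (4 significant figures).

2.669 W

ω = 2πf = 3.424e+06 rad/s
X_L = ωL = 51.37 Ω
X_C = 1/(ωC) = 30.11 Ω
Branch 1: Z₁ = R = 170.0 Ω
Branch 2 (series LC): Z₂ = j(X_L − X_C) = j21.26 Ω
Parallel: Z = Z₁Z₂/(Z₁+Z₂), |Z| = 21.09 Ω, ∠Z = 82.87°
I = V/|Z| = 1.010 A
P = VI cos φ = 21.3 × 1.010 × cos(82.87°) = 2.669 W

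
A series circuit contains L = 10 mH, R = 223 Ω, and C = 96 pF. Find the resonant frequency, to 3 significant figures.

162 kHz

ω₀ = 1/√(LC) = 1/√(0.01 × 9.6e-11) = 1.021e+06 rad/s
f₀ = ω₀/(2π) = 162 kHz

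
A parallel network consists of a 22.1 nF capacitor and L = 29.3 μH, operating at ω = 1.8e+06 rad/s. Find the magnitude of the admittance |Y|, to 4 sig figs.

20.82 mS

X_L = ωL = 52.74 Ω
X_C = 1/(ωC) = 25.14 Ω
Parallel: admittances add. Y = 1/(jωL) + jωC
Y = (0 + j0.02082) S
|Y| = 0.02082 S → |Z| = 1/|Y| = 48.03 Ω, ∠Z = −∠Y = -90.00°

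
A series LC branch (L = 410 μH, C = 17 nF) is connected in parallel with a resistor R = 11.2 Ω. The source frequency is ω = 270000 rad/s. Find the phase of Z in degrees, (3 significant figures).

X_L = ωL = 111 Ω
X_C = 1/(ωC) = 218 Ω
Branch 1: Z₁ = R = 11.2 Ω
Branch 2 (series LC): Z₂ = j(X_L − X_C) = −j107 Ω
Parallel: Z = Z₁Z₂/(Z₁+Z₂), |Z| = 11.1 Ω, ∠Z = -5.97°

-5.97°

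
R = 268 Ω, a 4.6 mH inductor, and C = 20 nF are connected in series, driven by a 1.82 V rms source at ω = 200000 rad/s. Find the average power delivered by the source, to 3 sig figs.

X_L = ωL = 920 Ω
X_C = 1/(ωC) = 250 Ω
Net reactance X = X_L − X_C = 670 Ω
Z = 268 + j670 Ω
|Z| = √(268² + 670²) = 722 Ω
∠Z = arctan(670/268) = 68.2°
I = V/|Z| = 2.52 mA
P = VI cos φ = 1.82 × 0.00252 × cos(68.2°) = 1.70 mW

1.70 mW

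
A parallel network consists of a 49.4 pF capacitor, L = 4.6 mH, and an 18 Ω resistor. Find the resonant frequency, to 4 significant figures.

333.9 kHz

ω₀ = 1/√(LC) = 1/√(0.0046 × 4.94e-11) = 2.098e+06 rad/s
f₀ = ω₀/(2π) = 333.9 kHz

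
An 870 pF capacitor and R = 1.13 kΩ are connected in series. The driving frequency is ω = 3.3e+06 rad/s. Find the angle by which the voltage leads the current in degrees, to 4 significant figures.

X_C = 1/(ωC) = 348.3 Ω
Z = 1130 − j348.3 Ω
|Z| = √(1130² + 348.3²) = 1182 Ω
∠Z = arctan(-348.3/1130) = -17.13°

-17.13°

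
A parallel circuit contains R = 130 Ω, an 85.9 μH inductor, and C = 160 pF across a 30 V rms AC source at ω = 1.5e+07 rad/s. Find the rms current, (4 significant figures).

X_L = ωL = 1288 Ω
X_C = 1/(ωC) = 416.7 Ω
Parallel: admittances add. Y = 1/R + 1/(jωL) + jωC
Y = (0.007692 + j0.001624) S
|Y| = 0.007862 S → |Z| = 1/|Y| = 127.2 Ω, ∠Z = −∠Y = -11.92°
I = V/|Z| = 30/127.2 = 235.9 mA

235.9 mA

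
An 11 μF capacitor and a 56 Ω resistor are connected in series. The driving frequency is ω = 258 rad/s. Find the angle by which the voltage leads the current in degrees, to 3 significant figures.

X_C = 1/(ωC) = 352 Ω
Z = 56.0 − j352 Ω
|Z| = √(56.0² + 352²) = 357 Ω
∠Z = arctan(-352/56.0) = -81.0°

-81.0°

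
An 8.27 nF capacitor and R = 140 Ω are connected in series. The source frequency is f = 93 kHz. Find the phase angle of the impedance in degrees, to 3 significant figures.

-55.9°

ω = 2πf = 584300 rad/s
X_C = 1/(ωC) = 207 Ω
Z = 140 − j207 Ω
|Z| = √(140² + 207²) = 250 Ω
∠Z = arctan(-207/140) = -55.9°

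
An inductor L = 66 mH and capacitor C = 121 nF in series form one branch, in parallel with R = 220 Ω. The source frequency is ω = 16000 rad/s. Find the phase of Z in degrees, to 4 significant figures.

X_L = ωL = 1056 Ω
X_C = 1/(ωC) = 516.5 Ω
Branch 1: Z₁ = R = 220.0 Ω
Branch 2 (series LC): Z₂ = j(X_L − X_C) = j539.5 Ω
Parallel: Z = Z₁Z₂/(Z₁+Z₂), |Z| = 203.7 Ω, ∠Z = 22.19°

22.19°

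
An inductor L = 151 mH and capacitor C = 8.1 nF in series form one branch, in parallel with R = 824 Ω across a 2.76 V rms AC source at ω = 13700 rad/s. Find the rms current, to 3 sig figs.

X_L = ωL = 2070 Ω
X_C = 1/(ωC) = 9010 Ω
Branch 1: Z₁ = R = 824 Ω
Branch 2 (series LC): Z₂ = j(X_L − X_C) = −j6940 Ω
Parallel: Z = Z₁Z₂/(Z₁+Z₂), |Z| = 818 Ω, ∠Z = -6.77°
I = V/|Z| = 2.76/818 = 3.37 mA

3.37 mA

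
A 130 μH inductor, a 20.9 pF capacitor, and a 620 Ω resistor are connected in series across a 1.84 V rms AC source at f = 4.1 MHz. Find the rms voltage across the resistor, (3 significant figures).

0.706 V

ω = 2πf = 2.576e+07 rad/s
X_L = ωL = 3350 Ω
X_C = 1/(ωC) = 1860 Ω
Net reactance X = X_L − X_C = 1490 Ω
Z = 620 + j1490 Ω
|Z| = √(620² + 1490²) = 1620 Ω
I = V/|Z| = 1.14 mA
V_R = I·|Z_R| = 0.00114 × 620 = 0.706 V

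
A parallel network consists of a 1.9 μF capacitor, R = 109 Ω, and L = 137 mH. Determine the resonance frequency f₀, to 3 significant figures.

ω₀ = 1/√(LC) = 1/√(0.137 × 1.9e-06) = 1960 rad/s
f₀ = ω₀/(2π) = 312 Hz

312 Hz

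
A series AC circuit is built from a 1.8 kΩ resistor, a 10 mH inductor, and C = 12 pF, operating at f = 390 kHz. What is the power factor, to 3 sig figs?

0.186

ω = 2πf = 2.45e+06 rad/s
X_L = ωL = 24500 Ω
X_C = 1/(ωC) = 34000 Ω
Net reactance X = X_L − X_C = -9500 Ω
Z = 1800 − j9500 Ω
|Z| = √(1800² + 9500²) = 9670 Ω
∠Z = arctan(-9500/1800) = -79.3°
cos φ = cos(-79.3°) = 0.186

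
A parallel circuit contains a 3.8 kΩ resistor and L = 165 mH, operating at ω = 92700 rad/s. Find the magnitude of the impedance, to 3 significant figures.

X_L = ωL = 15300 Ω
Parallel: admittances add. Y = 1/R + 1/(jωL)
Y = (0.000263 − j6.54e-05) S
|Y| = 0.000271 S → |Z| = 1/|Y| = 3690 Ω, ∠Z = −∠Y = 14.0°

3690 Ω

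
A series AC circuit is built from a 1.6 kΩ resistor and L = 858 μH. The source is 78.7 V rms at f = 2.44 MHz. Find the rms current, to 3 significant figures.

ω = 2πf = 1.533e+07 rad/s
X_L = ωL = 13200 Ω
Z = 1600 + j13200 Ω
|Z| = √(1600² + 13200²) = 13300 Ω
I = V/|Z| = 78.7/13300 = 5.94 mA

5.94 mA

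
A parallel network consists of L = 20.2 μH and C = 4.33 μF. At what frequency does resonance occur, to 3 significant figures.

17.0 kHz

ω₀ = 1/√(LC) = 1/√(2.02e-05 × 4.33e-06) = 106900 rad/s
f₀ = ω₀/(2π) = 17.0 kHz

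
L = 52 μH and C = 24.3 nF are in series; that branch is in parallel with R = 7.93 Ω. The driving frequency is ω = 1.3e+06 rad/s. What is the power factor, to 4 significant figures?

X_L = ωL = 67.60 Ω
X_C = 1/(ωC) = 31.66 Ω
Branch 1: Z₁ = R = 7.930 Ω
Branch 2 (series LC): Z₂ = j(X_L − X_C) = j35.94 Ω
Parallel: Z = Z₁Z₂/(Z₁+Z₂), |Z| = 7.744 Ω, ∠Z = 12.44°
cos φ = cos(12.44°) = 0.9765

0.9765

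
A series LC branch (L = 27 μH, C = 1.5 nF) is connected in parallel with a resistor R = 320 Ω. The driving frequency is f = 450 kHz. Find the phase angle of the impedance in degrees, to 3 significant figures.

ω = 2πf = 2.827e+06 rad/s
X_L = ωL = 76.3 Ω
X_C = 1/(ωC) = 236 Ω
Branch 1: Z₁ = R = 320 Ω
Branch 2 (series LC): Z₂ = j(X_L − X_C) = −j159 Ω
Parallel: Z = Z₁Z₂/(Z₁+Z₂), |Z| = 143 Ω, ∠Z = -63.5°

-63.5°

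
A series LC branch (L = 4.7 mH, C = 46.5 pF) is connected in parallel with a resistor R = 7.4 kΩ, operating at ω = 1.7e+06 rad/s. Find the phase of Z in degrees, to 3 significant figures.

X_L = ωL = 7990 Ω
X_C = 1/(ωC) = 12700 Ω
Branch 1: Z₁ = R = 7400 Ω
Branch 2 (series LC): Z₂ = j(X_L − X_C) = −j4660 Ω
Parallel: Z = Z₁Z₂/(Z₁+Z₂), |Z| = 3940 Ω, ∠Z = -57.8°

-57.8°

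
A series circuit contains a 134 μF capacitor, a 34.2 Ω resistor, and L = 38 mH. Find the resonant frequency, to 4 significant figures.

ω₀ = 1/√(LC) = 1/√(0.038 × 0.000134) = 443.2 rad/s
f₀ = ω₀/(2π) = 70.53 Hz

70.53 Hz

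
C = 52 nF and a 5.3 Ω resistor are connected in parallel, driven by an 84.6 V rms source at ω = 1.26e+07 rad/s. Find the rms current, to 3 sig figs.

57.7 A

X_C = 1/(ωC) = 1.53 Ω
Parallel: admittances add. Y = 1/R + jωC
Y = (0.189 + j0.655) S
|Y| = 0.682 S → |Z| = 1/|Y| = 1.47 Ω, ∠Z = −∠Y = -73.9°
I = V/|Z| = 84.6/1.47 = 57.7 A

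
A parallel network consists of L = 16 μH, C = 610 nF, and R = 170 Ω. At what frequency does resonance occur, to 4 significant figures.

ω₀ = 1/√(LC) = 1/√(1.6e-05 × 6.1e-07) = 320100 rad/s
f₀ = ω₀/(2π) = 50.94 kHz

50.94 kHz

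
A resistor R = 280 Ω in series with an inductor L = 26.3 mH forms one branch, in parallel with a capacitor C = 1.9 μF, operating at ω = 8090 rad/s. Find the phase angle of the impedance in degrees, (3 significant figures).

-80.6°

X_L = ωL = 213 Ω
X_C = 1/(ωC) = 65.1 Ω
Branch 1 (R+jX_L): Z₁ = 280 + j213 Ω, |Z₁| = 352 Ω
Branch 2 (−jX_C): Z₂ = −j65.1 Ω
Parallel: Z = Z₁Z₂/(Z₁+Z₂), |Z| = 72.3 Ω, ∠Z = -80.6°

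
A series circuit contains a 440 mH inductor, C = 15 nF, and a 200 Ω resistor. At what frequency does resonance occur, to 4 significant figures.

1.959 kHz

ω₀ = 1/√(LC) = 1/√(0.44 × 1.5e-08) = 12310 rad/s
f₀ = ω₀/(2π) = 1.959 kHz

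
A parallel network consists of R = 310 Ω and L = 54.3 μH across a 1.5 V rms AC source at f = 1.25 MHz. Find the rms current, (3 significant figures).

5.98 mA

ω = 2πf = 7.854e+06 rad/s
X_L = ωL = 426 Ω
Parallel: admittances add. Y = 1/R + 1/(jωL)
Y = (0.00323 − j0.00234) S
|Y| = 0.00399 S → |Z| = 1/|Y| = 251 Ω, ∠Z = −∠Y = 36.0°
I = V/|Z| = 1.5/251 = 5.98 mA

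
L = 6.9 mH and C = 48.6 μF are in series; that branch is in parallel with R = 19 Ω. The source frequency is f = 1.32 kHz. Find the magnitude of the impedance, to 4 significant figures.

17.95 Ω

ω = 2πf = 8294 rad/s
X_L = ωL = 57.23 Ω
X_C = 1/(ωC) = 2.481 Ω
Branch 1: Z₁ = R = 19.00 Ω
Branch 2 (series LC): Z₂ = j(X_L − X_C) = j54.75 Ω
Parallel: Z = Z₁Z₂/(Z₁+Z₂), |Z| = 17.95 Ω, ∠Z = 19.14°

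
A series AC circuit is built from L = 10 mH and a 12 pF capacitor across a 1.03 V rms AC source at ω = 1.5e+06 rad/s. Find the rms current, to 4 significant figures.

25.40 μA

X_L = ωL = 15000 Ω
X_C = 1/(ωC) = 55560 Ω
Net reactance X = X_L − X_C = -40560 Ω
Z = − j40560 Ω
|Z| = √(0² + 40560²) = 40560 Ω
I = V/|Z| = 1.03/40560 = 25.40 μA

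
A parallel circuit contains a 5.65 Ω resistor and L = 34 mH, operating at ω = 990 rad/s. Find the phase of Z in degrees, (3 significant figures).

X_L = ωL = 33.7 Ω
Parallel: admittances add. Y = 1/R + 1/(jωL)
Y = (0.177 − j0.0297) S
|Y| = 0.179 S → |Z| = 1/|Y| = 5.57 Ω, ∠Z = −∠Y = 9.53°

9.53°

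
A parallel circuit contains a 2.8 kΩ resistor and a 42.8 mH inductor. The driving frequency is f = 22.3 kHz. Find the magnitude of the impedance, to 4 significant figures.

ω = 2πf = 140100 rad/s
X_L = ωL = 5997 Ω
Parallel: admittances add. Y = 1/R + 1/(jωL)
Y = (0.0003571 − j0.0001668) S
|Y| = 0.0003942 S → |Z| = 1/|Y| = 2537 Ω, ∠Z = −∠Y = 25.03°

2537 Ω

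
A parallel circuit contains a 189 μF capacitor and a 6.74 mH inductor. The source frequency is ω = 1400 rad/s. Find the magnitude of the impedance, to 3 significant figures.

X_L = ωL = 9.44 Ω
X_C = 1/(ωC) = 3.78 Ω
Parallel: admittances add. Y = 1/(jωL) + jωC
Y = (0 + j0.159) S
|Y| = 0.159 S → |Z| = 1/|Y| = 6.30 Ω, ∠Z = −∠Y = -90.0°

6.30 Ω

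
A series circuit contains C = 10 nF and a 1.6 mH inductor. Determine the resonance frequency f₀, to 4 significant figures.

39.79 kHz

ω₀ = 1/√(LC) = 1/√(0.0016 × 1e-08) = 250000 rad/s
f₀ = ω₀/(2π) = 39.79 kHz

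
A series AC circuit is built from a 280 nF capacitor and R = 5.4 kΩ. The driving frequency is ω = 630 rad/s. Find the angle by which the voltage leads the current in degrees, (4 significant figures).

-46.39°

X_C = 1/(ωC) = 5669 Ω
Z = 5400 − j5669 Ω
|Z| = √(5400² + 5669²) = 7829 Ω
∠Z = arctan(-5669/5400) = -46.39°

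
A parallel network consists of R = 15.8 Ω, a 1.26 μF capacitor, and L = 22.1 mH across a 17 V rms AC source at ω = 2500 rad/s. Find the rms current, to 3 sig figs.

1.11 A

X_L = ωL = 55.3 Ω
X_C = 1/(ωC) = 317 Ω
Parallel: admittances add. Y = 1/R + 1/(jωL) + jωC
Y = (0.0633 − j0.0149) S
|Y| = 0.0650 S → |Z| = 1/|Y| = 15.4 Ω, ∠Z = −∠Y = 13.3°
I = V/|Z| = 17/15.4 = 1.11 A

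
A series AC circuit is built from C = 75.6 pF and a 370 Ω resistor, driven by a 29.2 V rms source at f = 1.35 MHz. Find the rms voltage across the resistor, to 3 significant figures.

6.74 V

ω = 2πf = 8.482e+06 rad/s
X_C = 1/(ωC) = 1560 Ω
Z = 370 − j1560 Ω
|Z| = √(370² + 1560²) = 1600 Ω
I = V/|Z| = 18.2 mA
V_R = I·|Z_R| = 0.0182 × 370 = 6.74 V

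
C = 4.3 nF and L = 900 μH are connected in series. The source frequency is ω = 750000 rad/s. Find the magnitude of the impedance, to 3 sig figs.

X_L = ωL = 675 Ω
X_C = 1/(ωC) = 310 Ω
Net reactance X = X_L − X_C = 365 Ω
Z = j365 Ω
|Z| = √(0² + 365²) = 365 Ω

365 Ω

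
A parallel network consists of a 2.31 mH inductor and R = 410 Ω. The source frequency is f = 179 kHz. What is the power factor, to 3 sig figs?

ω = 2πf = 1.125e+06 rad/s
X_L = ωL = 2600 Ω
Parallel: admittances add. Y = 1/R + 1/(jωL)
Y = (0.00244 − j0.000385) S
|Y| = 0.00247 S → |Z| = 1/|Y| = 405 Ω, ∠Z = −∠Y = 8.97°
cos φ = cos(8.97°) = 0.988

0.988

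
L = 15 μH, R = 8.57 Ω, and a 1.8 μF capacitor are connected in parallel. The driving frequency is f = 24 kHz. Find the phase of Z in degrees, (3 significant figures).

55.6°

ω = 2πf = 150800 rad/s
X_L = ωL = 2.26 Ω
X_C = 1/(ωC) = 3.68 Ω
Parallel: admittances add. Y = 1/R + 1/(jωL) + jωC
Y = (0.117 − j0.171) S
|Y| = 0.207 S → |Z| = 1/|Y| = 4.84 Ω, ∠Z = −∠Y = 55.6°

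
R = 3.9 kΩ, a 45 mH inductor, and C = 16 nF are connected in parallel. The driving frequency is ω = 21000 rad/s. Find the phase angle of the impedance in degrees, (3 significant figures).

70.5°

X_L = ωL = 945 Ω
X_C = 1/(ωC) = 2980 Ω
Parallel: admittances add. Y = 1/R + 1/(jωL) + jωC
Y = (0.000256 − j0.000722) S
|Y| = 0.000766 S → |Z| = 1/|Y| = 1300 Ω, ∠Z = −∠Y = 70.5°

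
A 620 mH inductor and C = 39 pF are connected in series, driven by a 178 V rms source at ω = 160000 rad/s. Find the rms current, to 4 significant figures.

2.915 mA

X_L = ωL = 99200 Ω
X_C = 1/(ωC) = 160300 Ω
Net reactance X = X_L − X_C = -61060 Ω
Z = − j61060 Ω
|Z| = √(0² + 61060²) = 61060 Ω
I = V/|Z| = 178/61060 = 2.915 mA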